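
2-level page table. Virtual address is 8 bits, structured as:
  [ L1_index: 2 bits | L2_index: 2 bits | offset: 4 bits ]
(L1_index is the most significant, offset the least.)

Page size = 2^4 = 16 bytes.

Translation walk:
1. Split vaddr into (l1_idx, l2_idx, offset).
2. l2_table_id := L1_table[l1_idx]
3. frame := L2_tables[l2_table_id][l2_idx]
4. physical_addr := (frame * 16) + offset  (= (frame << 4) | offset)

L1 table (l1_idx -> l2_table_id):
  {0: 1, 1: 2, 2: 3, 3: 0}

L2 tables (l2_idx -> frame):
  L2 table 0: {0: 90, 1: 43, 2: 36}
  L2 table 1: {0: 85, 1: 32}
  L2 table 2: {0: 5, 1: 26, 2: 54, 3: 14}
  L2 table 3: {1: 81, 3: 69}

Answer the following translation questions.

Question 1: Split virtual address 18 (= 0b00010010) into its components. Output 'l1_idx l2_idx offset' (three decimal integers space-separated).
Answer: 0 1 2

Derivation:
vaddr = 18 = 0b00010010
  top 2 bits -> l1_idx = 0
  next 2 bits -> l2_idx = 1
  bottom 4 bits -> offset = 2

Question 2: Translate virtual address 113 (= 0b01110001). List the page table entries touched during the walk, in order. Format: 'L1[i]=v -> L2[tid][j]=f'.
Answer: L1[1]=2 -> L2[2][3]=14

Derivation:
vaddr = 113 = 0b01110001
Split: l1_idx=1, l2_idx=3, offset=1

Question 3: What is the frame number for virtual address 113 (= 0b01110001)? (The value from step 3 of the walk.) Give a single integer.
vaddr = 113: l1_idx=1, l2_idx=3
L1[1] = 2; L2[2][3] = 14

Answer: 14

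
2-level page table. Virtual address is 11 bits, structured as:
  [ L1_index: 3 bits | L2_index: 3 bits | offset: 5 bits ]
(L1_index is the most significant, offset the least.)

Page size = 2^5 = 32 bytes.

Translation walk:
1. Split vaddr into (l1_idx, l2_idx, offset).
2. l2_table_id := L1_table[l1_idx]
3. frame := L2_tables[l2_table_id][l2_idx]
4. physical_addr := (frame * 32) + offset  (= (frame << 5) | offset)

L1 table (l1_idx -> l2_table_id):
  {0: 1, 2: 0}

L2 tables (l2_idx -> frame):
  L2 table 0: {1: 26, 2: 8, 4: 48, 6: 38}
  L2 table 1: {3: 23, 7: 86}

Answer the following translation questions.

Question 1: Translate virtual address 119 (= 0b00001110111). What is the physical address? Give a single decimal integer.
Answer: 759

Derivation:
vaddr = 119 = 0b00001110111
Split: l1_idx=0, l2_idx=3, offset=23
L1[0] = 1
L2[1][3] = 23
paddr = 23 * 32 + 23 = 759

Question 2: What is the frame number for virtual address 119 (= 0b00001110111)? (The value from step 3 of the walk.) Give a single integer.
vaddr = 119: l1_idx=0, l2_idx=3
L1[0] = 1; L2[1][3] = 23

Answer: 23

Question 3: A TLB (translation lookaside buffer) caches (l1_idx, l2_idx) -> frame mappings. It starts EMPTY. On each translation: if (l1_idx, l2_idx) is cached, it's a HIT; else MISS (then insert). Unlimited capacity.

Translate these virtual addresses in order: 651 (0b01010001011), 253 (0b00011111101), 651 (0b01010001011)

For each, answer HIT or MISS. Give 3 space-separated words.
vaddr=651: (2,4) not in TLB -> MISS, insert
vaddr=253: (0,7) not in TLB -> MISS, insert
vaddr=651: (2,4) in TLB -> HIT

Answer: MISS MISS HIT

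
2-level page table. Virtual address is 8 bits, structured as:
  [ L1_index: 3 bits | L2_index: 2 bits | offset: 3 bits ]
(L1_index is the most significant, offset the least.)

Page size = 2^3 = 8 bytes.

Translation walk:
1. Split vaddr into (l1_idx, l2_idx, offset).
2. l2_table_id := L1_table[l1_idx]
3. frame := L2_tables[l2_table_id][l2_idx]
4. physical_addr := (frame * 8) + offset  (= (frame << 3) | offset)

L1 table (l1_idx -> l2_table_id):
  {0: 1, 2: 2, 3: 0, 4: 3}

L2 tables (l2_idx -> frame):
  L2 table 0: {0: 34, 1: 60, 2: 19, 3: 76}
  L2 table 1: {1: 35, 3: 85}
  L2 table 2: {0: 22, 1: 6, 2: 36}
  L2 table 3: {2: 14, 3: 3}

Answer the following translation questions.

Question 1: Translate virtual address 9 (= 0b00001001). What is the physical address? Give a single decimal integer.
Answer: 281

Derivation:
vaddr = 9 = 0b00001001
Split: l1_idx=0, l2_idx=1, offset=1
L1[0] = 1
L2[1][1] = 35
paddr = 35 * 8 + 1 = 281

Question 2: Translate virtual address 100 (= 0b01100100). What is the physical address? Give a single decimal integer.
vaddr = 100 = 0b01100100
Split: l1_idx=3, l2_idx=0, offset=4
L1[3] = 0
L2[0][0] = 34
paddr = 34 * 8 + 4 = 276

Answer: 276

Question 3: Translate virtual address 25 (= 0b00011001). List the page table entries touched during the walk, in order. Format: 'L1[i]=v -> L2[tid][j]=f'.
vaddr = 25 = 0b00011001
Split: l1_idx=0, l2_idx=3, offset=1

Answer: L1[0]=1 -> L2[1][3]=85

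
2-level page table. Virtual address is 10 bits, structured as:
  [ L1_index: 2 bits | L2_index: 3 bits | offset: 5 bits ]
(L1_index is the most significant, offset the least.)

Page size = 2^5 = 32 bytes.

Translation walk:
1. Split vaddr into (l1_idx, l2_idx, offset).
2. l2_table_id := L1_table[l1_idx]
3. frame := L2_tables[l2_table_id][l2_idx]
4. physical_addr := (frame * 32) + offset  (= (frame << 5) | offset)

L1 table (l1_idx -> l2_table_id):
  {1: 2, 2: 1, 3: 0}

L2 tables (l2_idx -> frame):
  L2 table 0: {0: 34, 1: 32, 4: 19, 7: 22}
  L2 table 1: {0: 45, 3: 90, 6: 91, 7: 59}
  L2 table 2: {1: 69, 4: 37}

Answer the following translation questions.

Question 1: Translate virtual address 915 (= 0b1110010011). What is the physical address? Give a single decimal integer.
vaddr = 915 = 0b1110010011
Split: l1_idx=3, l2_idx=4, offset=19
L1[3] = 0
L2[0][4] = 19
paddr = 19 * 32 + 19 = 627

Answer: 627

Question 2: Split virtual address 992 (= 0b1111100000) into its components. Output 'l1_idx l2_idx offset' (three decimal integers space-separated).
vaddr = 992 = 0b1111100000
  top 2 bits -> l1_idx = 3
  next 3 bits -> l2_idx = 7
  bottom 5 bits -> offset = 0

Answer: 3 7 0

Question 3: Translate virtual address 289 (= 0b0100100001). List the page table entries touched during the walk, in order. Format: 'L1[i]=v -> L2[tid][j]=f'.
Answer: L1[1]=2 -> L2[2][1]=69

Derivation:
vaddr = 289 = 0b0100100001
Split: l1_idx=1, l2_idx=1, offset=1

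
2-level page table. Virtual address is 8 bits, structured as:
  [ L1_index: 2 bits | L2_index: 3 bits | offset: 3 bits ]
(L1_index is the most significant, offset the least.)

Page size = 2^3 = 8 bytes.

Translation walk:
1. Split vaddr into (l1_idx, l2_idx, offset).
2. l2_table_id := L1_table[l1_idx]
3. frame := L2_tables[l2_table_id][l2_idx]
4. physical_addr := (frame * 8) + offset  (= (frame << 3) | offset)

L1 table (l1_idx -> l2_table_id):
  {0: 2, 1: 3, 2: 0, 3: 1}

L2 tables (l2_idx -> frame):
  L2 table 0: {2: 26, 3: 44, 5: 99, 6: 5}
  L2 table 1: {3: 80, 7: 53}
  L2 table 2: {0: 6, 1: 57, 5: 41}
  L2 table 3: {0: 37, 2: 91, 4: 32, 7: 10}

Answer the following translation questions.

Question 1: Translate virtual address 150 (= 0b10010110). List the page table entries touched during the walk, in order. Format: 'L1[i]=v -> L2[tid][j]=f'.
vaddr = 150 = 0b10010110
Split: l1_idx=2, l2_idx=2, offset=6

Answer: L1[2]=0 -> L2[0][2]=26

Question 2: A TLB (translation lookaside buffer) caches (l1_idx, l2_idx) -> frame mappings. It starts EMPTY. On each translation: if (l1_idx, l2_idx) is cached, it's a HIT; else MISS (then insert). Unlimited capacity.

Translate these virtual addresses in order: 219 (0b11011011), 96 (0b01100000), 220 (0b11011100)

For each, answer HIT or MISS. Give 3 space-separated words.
Answer: MISS MISS HIT

Derivation:
vaddr=219: (3,3) not in TLB -> MISS, insert
vaddr=96: (1,4) not in TLB -> MISS, insert
vaddr=220: (3,3) in TLB -> HIT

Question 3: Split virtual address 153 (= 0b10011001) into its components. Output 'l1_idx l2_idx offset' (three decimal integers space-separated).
Answer: 2 3 1

Derivation:
vaddr = 153 = 0b10011001
  top 2 bits -> l1_idx = 2
  next 3 bits -> l2_idx = 3
  bottom 3 bits -> offset = 1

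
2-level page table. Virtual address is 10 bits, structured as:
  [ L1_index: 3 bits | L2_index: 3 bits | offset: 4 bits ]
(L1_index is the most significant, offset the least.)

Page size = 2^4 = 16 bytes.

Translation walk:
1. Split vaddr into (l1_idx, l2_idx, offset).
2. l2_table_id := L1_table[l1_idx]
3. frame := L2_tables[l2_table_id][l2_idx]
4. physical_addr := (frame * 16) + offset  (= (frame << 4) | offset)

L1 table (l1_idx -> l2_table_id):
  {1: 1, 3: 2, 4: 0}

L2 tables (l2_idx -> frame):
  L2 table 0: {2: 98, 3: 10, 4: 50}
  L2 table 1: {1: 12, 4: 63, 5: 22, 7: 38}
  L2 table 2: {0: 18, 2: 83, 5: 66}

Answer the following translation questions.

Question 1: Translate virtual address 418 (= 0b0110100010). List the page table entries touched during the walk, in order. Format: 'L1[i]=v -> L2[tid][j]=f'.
vaddr = 418 = 0b0110100010
Split: l1_idx=3, l2_idx=2, offset=2

Answer: L1[3]=2 -> L2[2][2]=83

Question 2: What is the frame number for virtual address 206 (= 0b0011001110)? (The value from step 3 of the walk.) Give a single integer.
Answer: 63

Derivation:
vaddr = 206: l1_idx=1, l2_idx=4
L1[1] = 1; L2[1][4] = 63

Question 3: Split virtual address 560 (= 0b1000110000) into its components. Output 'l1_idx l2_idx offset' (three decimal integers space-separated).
Answer: 4 3 0

Derivation:
vaddr = 560 = 0b1000110000
  top 3 bits -> l1_idx = 4
  next 3 bits -> l2_idx = 3
  bottom 4 bits -> offset = 0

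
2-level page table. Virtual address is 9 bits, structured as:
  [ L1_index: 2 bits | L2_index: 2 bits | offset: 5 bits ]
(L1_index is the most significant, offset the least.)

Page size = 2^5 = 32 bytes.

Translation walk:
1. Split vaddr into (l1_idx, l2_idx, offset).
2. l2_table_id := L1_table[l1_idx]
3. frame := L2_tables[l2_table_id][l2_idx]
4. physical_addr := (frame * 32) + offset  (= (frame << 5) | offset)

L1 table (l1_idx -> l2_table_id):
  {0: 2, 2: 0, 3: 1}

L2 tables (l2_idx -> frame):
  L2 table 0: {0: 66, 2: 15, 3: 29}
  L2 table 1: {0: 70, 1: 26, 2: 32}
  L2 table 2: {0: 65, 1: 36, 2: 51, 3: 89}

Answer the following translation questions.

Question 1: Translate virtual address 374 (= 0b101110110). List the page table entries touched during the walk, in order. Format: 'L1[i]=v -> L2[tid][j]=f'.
vaddr = 374 = 0b101110110
Split: l1_idx=2, l2_idx=3, offset=22

Answer: L1[2]=0 -> L2[0][3]=29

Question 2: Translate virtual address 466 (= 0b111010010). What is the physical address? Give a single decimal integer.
Answer: 1042

Derivation:
vaddr = 466 = 0b111010010
Split: l1_idx=3, l2_idx=2, offset=18
L1[3] = 1
L2[1][2] = 32
paddr = 32 * 32 + 18 = 1042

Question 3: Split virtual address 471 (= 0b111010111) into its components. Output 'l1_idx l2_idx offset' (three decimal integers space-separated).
vaddr = 471 = 0b111010111
  top 2 bits -> l1_idx = 3
  next 2 bits -> l2_idx = 2
  bottom 5 bits -> offset = 23

Answer: 3 2 23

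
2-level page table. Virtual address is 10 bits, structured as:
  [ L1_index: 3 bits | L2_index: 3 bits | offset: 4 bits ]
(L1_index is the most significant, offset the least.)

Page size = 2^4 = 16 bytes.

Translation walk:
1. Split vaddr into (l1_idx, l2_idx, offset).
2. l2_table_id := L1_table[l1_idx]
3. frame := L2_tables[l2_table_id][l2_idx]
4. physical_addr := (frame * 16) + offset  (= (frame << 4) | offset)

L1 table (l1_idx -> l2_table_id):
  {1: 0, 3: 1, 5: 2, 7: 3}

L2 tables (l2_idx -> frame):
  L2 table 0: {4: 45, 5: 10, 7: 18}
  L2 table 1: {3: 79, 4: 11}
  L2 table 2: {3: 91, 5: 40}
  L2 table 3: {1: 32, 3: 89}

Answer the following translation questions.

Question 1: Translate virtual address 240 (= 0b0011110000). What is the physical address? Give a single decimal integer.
Answer: 288

Derivation:
vaddr = 240 = 0b0011110000
Split: l1_idx=1, l2_idx=7, offset=0
L1[1] = 0
L2[0][7] = 18
paddr = 18 * 16 + 0 = 288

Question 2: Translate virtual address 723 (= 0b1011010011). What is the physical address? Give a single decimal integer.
Answer: 643

Derivation:
vaddr = 723 = 0b1011010011
Split: l1_idx=5, l2_idx=5, offset=3
L1[5] = 2
L2[2][5] = 40
paddr = 40 * 16 + 3 = 643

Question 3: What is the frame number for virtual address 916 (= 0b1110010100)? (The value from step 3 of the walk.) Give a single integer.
Answer: 32

Derivation:
vaddr = 916: l1_idx=7, l2_idx=1
L1[7] = 3; L2[3][1] = 32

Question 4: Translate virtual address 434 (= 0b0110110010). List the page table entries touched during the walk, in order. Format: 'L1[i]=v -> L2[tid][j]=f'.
Answer: L1[3]=1 -> L2[1][3]=79

Derivation:
vaddr = 434 = 0b0110110010
Split: l1_idx=3, l2_idx=3, offset=2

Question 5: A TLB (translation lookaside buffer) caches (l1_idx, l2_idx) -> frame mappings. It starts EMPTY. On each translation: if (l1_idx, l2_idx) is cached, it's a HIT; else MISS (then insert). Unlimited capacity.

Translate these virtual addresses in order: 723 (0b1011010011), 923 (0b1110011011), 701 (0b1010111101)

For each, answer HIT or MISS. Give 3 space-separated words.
vaddr=723: (5,5) not in TLB -> MISS, insert
vaddr=923: (7,1) not in TLB -> MISS, insert
vaddr=701: (5,3) not in TLB -> MISS, insert

Answer: MISS MISS MISS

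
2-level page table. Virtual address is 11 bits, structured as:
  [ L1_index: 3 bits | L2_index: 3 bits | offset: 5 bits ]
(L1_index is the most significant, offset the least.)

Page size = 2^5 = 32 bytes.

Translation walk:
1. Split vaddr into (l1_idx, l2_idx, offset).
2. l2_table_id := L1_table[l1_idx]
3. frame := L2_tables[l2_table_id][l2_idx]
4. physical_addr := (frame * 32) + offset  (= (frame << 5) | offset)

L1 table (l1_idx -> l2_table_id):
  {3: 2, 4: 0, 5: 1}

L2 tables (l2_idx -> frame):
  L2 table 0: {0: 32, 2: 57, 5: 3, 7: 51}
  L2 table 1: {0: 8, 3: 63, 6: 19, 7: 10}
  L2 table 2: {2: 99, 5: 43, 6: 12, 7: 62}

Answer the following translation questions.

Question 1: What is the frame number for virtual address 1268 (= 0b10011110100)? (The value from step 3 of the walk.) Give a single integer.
vaddr = 1268: l1_idx=4, l2_idx=7
L1[4] = 0; L2[0][7] = 51

Answer: 51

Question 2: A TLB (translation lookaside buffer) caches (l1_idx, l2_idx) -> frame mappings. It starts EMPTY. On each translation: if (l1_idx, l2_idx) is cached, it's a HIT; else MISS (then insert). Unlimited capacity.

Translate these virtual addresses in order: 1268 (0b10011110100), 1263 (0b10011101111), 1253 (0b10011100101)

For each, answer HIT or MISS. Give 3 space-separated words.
vaddr=1268: (4,7) not in TLB -> MISS, insert
vaddr=1263: (4,7) in TLB -> HIT
vaddr=1253: (4,7) in TLB -> HIT

Answer: MISS HIT HIT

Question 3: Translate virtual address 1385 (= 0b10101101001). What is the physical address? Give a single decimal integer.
Answer: 2025

Derivation:
vaddr = 1385 = 0b10101101001
Split: l1_idx=5, l2_idx=3, offset=9
L1[5] = 1
L2[1][3] = 63
paddr = 63 * 32 + 9 = 2025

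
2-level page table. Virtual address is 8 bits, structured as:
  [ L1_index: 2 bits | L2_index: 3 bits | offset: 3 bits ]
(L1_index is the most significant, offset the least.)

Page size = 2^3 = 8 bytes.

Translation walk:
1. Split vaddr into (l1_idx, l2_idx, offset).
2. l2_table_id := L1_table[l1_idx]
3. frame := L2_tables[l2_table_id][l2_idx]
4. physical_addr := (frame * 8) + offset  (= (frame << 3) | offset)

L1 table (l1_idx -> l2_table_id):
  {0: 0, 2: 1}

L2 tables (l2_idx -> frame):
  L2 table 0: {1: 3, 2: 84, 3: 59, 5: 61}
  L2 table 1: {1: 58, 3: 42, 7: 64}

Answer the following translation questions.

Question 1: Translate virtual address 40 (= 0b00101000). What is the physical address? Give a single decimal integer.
Answer: 488

Derivation:
vaddr = 40 = 0b00101000
Split: l1_idx=0, l2_idx=5, offset=0
L1[0] = 0
L2[0][5] = 61
paddr = 61 * 8 + 0 = 488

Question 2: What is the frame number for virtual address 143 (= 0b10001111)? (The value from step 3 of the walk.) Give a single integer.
vaddr = 143: l1_idx=2, l2_idx=1
L1[2] = 1; L2[1][1] = 58

Answer: 58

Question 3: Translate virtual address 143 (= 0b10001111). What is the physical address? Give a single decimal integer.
vaddr = 143 = 0b10001111
Split: l1_idx=2, l2_idx=1, offset=7
L1[2] = 1
L2[1][1] = 58
paddr = 58 * 8 + 7 = 471

Answer: 471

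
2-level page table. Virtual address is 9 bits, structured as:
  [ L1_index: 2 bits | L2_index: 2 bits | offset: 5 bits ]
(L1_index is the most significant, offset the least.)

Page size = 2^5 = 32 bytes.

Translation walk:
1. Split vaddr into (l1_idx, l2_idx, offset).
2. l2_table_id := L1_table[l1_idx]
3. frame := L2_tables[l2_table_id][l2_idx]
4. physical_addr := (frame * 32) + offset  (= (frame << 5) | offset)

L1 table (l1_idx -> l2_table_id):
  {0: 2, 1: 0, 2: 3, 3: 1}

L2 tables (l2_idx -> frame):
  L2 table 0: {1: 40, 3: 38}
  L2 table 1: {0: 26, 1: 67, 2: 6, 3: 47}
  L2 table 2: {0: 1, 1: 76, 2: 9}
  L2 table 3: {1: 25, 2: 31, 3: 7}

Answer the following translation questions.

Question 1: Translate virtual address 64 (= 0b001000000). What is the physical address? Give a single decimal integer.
Answer: 288

Derivation:
vaddr = 64 = 0b001000000
Split: l1_idx=0, l2_idx=2, offset=0
L1[0] = 2
L2[2][2] = 9
paddr = 9 * 32 + 0 = 288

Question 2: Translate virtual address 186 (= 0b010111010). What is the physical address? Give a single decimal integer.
vaddr = 186 = 0b010111010
Split: l1_idx=1, l2_idx=1, offset=26
L1[1] = 0
L2[0][1] = 40
paddr = 40 * 32 + 26 = 1306

Answer: 1306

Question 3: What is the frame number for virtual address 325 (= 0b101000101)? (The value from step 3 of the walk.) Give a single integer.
Answer: 31

Derivation:
vaddr = 325: l1_idx=2, l2_idx=2
L1[2] = 3; L2[3][2] = 31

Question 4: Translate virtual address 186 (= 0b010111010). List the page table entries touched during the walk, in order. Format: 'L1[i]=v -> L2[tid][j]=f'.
Answer: L1[1]=0 -> L2[0][1]=40

Derivation:
vaddr = 186 = 0b010111010
Split: l1_idx=1, l2_idx=1, offset=26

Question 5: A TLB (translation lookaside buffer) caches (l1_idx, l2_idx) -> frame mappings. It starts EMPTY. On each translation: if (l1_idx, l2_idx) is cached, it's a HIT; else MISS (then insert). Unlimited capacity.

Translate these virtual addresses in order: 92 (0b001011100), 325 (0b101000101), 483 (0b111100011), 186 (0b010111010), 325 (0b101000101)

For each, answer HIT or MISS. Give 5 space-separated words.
vaddr=92: (0,2) not in TLB -> MISS, insert
vaddr=325: (2,2) not in TLB -> MISS, insert
vaddr=483: (3,3) not in TLB -> MISS, insert
vaddr=186: (1,1) not in TLB -> MISS, insert
vaddr=325: (2,2) in TLB -> HIT

Answer: MISS MISS MISS MISS HIT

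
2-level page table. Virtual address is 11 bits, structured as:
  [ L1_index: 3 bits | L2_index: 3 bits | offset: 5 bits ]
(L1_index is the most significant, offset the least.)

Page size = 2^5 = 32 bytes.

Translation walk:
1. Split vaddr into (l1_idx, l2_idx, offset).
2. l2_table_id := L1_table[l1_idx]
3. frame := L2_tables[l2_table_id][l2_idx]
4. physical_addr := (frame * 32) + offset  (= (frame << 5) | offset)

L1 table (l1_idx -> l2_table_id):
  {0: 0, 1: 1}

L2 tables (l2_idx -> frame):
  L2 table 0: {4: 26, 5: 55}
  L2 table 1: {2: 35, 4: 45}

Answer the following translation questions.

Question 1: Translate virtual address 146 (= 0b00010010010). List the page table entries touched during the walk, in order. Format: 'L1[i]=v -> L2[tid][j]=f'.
Answer: L1[0]=0 -> L2[0][4]=26

Derivation:
vaddr = 146 = 0b00010010010
Split: l1_idx=0, l2_idx=4, offset=18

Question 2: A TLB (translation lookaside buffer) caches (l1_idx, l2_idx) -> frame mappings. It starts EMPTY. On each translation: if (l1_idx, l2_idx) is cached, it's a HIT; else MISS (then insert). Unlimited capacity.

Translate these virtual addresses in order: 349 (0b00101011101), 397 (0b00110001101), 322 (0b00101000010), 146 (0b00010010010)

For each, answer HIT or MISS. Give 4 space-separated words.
vaddr=349: (1,2) not in TLB -> MISS, insert
vaddr=397: (1,4) not in TLB -> MISS, insert
vaddr=322: (1,2) in TLB -> HIT
vaddr=146: (0,4) not in TLB -> MISS, insert

Answer: MISS MISS HIT MISS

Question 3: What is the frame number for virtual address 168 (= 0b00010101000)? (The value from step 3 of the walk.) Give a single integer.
Answer: 55

Derivation:
vaddr = 168: l1_idx=0, l2_idx=5
L1[0] = 0; L2[0][5] = 55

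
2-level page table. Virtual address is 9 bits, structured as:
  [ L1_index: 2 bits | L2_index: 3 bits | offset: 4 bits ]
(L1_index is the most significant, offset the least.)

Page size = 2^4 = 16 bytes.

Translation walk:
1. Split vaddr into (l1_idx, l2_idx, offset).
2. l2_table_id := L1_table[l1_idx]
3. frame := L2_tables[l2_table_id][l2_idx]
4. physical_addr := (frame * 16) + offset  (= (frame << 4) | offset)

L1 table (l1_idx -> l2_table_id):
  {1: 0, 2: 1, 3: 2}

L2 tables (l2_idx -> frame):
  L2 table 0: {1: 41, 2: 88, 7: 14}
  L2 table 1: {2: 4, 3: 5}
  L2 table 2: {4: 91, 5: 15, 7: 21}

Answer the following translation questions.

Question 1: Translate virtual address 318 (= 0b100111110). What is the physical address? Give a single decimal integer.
vaddr = 318 = 0b100111110
Split: l1_idx=2, l2_idx=3, offset=14
L1[2] = 1
L2[1][3] = 5
paddr = 5 * 16 + 14 = 94

Answer: 94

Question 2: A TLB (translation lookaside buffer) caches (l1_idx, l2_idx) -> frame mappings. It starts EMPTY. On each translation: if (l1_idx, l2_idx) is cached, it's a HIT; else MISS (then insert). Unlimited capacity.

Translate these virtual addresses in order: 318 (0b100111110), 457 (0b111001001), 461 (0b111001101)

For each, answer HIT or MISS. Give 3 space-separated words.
vaddr=318: (2,3) not in TLB -> MISS, insert
vaddr=457: (3,4) not in TLB -> MISS, insert
vaddr=461: (3,4) in TLB -> HIT

Answer: MISS MISS HIT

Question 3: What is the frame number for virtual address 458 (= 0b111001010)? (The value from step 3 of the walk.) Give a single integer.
vaddr = 458: l1_idx=3, l2_idx=4
L1[3] = 2; L2[2][4] = 91

Answer: 91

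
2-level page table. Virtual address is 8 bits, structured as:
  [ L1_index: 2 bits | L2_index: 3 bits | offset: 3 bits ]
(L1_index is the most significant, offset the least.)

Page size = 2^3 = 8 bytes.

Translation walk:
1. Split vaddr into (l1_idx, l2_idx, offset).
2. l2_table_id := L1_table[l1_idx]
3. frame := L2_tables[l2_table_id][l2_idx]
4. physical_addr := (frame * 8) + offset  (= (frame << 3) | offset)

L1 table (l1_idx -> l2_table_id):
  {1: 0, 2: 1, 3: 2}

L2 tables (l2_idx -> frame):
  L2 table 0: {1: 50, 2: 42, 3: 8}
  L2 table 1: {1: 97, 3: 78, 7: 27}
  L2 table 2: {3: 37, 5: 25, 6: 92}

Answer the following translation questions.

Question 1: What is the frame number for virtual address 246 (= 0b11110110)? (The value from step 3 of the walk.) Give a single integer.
Answer: 92

Derivation:
vaddr = 246: l1_idx=3, l2_idx=6
L1[3] = 2; L2[2][6] = 92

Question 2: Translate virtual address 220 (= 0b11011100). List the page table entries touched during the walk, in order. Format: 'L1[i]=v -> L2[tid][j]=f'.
Answer: L1[3]=2 -> L2[2][3]=37

Derivation:
vaddr = 220 = 0b11011100
Split: l1_idx=3, l2_idx=3, offset=4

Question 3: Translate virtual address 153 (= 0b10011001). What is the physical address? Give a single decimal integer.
Answer: 625

Derivation:
vaddr = 153 = 0b10011001
Split: l1_idx=2, l2_idx=3, offset=1
L1[2] = 1
L2[1][3] = 78
paddr = 78 * 8 + 1 = 625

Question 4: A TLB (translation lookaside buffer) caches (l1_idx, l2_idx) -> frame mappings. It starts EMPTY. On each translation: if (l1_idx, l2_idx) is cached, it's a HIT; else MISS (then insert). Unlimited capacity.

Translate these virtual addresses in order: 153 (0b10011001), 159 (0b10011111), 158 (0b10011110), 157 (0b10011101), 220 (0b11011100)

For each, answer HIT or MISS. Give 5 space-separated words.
Answer: MISS HIT HIT HIT MISS

Derivation:
vaddr=153: (2,3) not in TLB -> MISS, insert
vaddr=159: (2,3) in TLB -> HIT
vaddr=158: (2,3) in TLB -> HIT
vaddr=157: (2,3) in TLB -> HIT
vaddr=220: (3,3) not in TLB -> MISS, insert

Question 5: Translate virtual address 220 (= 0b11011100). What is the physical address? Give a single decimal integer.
vaddr = 220 = 0b11011100
Split: l1_idx=3, l2_idx=3, offset=4
L1[3] = 2
L2[2][3] = 37
paddr = 37 * 8 + 4 = 300

Answer: 300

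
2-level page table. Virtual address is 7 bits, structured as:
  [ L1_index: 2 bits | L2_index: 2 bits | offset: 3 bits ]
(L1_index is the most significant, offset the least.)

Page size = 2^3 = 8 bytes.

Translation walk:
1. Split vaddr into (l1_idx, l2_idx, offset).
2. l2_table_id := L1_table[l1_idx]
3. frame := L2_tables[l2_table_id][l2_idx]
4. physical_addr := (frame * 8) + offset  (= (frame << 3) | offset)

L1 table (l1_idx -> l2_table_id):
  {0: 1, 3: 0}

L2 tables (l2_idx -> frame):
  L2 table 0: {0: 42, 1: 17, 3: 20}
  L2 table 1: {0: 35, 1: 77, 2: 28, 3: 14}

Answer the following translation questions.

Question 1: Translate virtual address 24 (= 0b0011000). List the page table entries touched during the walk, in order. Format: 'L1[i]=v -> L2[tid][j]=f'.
Answer: L1[0]=1 -> L2[1][3]=14

Derivation:
vaddr = 24 = 0b0011000
Split: l1_idx=0, l2_idx=3, offset=0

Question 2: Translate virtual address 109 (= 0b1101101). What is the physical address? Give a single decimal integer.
Answer: 141

Derivation:
vaddr = 109 = 0b1101101
Split: l1_idx=3, l2_idx=1, offset=5
L1[3] = 0
L2[0][1] = 17
paddr = 17 * 8 + 5 = 141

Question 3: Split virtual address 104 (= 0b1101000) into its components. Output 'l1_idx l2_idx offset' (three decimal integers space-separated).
Answer: 3 1 0

Derivation:
vaddr = 104 = 0b1101000
  top 2 bits -> l1_idx = 3
  next 2 bits -> l2_idx = 1
  bottom 3 bits -> offset = 0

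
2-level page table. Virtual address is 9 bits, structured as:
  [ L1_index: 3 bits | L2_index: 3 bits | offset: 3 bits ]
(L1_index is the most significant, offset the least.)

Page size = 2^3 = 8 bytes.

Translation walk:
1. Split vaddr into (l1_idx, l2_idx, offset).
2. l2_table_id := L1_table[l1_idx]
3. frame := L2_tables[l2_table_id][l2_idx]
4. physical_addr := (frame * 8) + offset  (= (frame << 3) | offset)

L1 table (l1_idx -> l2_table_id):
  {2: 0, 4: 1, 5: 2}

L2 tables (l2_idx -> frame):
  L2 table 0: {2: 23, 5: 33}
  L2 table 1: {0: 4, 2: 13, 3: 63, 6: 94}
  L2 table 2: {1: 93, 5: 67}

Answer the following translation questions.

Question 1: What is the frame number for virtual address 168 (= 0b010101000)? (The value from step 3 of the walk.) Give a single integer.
vaddr = 168: l1_idx=2, l2_idx=5
L1[2] = 0; L2[0][5] = 33

Answer: 33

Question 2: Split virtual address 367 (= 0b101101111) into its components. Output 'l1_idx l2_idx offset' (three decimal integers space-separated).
vaddr = 367 = 0b101101111
  top 3 bits -> l1_idx = 5
  next 3 bits -> l2_idx = 5
  bottom 3 bits -> offset = 7

Answer: 5 5 7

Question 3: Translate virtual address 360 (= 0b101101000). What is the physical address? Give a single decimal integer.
Answer: 536

Derivation:
vaddr = 360 = 0b101101000
Split: l1_idx=5, l2_idx=5, offset=0
L1[5] = 2
L2[2][5] = 67
paddr = 67 * 8 + 0 = 536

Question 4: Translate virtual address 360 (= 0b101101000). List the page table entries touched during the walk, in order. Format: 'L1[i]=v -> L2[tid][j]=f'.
vaddr = 360 = 0b101101000
Split: l1_idx=5, l2_idx=5, offset=0

Answer: L1[5]=2 -> L2[2][5]=67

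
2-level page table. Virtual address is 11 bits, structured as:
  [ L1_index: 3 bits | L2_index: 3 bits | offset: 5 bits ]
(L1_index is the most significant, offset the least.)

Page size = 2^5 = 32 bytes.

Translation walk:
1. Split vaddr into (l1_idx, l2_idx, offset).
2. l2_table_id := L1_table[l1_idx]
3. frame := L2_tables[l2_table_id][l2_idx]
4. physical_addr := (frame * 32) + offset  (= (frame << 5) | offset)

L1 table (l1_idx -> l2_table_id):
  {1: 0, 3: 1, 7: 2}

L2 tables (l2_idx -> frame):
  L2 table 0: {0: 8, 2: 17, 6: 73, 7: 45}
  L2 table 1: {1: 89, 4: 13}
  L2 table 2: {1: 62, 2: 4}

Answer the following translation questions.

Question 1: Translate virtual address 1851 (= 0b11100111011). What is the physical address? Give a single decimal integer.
Answer: 2011

Derivation:
vaddr = 1851 = 0b11100111011
Split: l1_idx=7, l2_idx=1, offset=27
L1[7] = 2
L2[2][1] = 62
paddr = 62 * 32 + 27 = 2011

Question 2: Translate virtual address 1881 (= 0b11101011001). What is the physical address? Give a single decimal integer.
Answer: 153

Derivation:
vaddr = 1881 = 0b11101011001
Split: l1_idx=7, l2_idx=2, offset=25
L1[7] = 2
L2[2][2] = 4
paddr = 4 * 32 + 25 = 153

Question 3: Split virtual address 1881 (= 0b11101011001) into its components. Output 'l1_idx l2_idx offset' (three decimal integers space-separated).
Answer: 7 2 25

Derivation:
vaddr = 1881 = 0b11101011001
  top 3 bits -> l1_idx = 7
  next 3 bits -> l2_idx = 2
  bottom 5 bits -> offset = 25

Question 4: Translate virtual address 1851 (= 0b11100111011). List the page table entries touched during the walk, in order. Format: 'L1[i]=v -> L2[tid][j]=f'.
Answer: L1[7]=2 -> L2[2][1]=62

Derivation:
vaddr = 1851 = 0b11100111011
Split: l1_idx=7, l2_idx=1, offset=27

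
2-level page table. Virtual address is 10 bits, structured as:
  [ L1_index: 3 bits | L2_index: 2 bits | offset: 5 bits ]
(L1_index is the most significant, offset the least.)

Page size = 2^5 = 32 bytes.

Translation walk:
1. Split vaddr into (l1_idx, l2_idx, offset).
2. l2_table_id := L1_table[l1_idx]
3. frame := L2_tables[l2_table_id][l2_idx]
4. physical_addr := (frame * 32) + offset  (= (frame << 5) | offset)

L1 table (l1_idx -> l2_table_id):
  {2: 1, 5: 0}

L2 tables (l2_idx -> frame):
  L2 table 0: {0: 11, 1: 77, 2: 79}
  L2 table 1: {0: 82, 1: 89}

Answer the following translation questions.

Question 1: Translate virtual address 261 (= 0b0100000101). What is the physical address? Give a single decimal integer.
Answer: 2629

Derivation:
vaddr = 261 = 0b0100000101
Split: l1_idx=2, l2_idx=0, offset=5
L1[2] = 1
L2[1][0] = 82
paddr = 82 * 32 + 5 = 2629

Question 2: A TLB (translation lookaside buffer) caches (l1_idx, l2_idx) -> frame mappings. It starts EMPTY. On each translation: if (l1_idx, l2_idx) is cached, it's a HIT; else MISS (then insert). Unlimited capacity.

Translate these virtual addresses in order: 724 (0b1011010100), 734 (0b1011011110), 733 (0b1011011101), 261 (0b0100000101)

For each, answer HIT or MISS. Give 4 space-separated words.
vaddr=724: (5,2) not in TLB -> MISS, insert
vaddr=734: (5,2) in TLB -> HIT
vaddr=733: (5,2) in TLB -> HIT
vaddr=261: (2,0) not in TLB -> MISS, insert

Answer: MISS HIT HIT MISS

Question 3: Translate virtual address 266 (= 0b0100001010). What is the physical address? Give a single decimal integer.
vaddr = 266 = 0b0100001010
Split: l1_idx=2, l2_idx=0, offset=10
L1[2] = 1
L2[1][0] = 82
paddr = 82 * 32 + 10 = 2634

Answer: 2634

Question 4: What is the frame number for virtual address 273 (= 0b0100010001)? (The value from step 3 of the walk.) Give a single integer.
vaddr = 273: l1_idx=2, l2_idx=0
L1[2] = 1; L2[1][0] = 82

Answer: 82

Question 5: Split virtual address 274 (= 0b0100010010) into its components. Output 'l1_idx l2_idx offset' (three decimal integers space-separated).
vaddr = 274 = 0b0100010010
  top 3 bits -> l1_idx = 2
  next 2 bits -> l2_idx = 0
  bottom 5 bits -> offset = 18

Answer: 2 0 18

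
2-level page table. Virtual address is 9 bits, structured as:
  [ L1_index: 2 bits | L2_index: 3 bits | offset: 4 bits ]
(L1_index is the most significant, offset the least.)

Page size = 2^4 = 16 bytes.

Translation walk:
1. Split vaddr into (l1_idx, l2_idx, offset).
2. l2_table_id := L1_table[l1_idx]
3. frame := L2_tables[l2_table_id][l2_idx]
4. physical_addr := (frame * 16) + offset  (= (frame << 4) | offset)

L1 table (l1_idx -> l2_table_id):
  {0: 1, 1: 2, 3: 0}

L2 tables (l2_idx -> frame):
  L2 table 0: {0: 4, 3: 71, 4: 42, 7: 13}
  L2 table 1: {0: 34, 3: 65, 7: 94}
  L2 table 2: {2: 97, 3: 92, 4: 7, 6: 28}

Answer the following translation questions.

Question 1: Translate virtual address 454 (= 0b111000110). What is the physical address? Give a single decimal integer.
Answer: 678

Derivation:
vaddr = 454 = 0b111000110
Split: l1_idx=3, l2_idx=4, offset=6
L1[3] = 0
L2[0][4] = 42
paddr = 42 * 16 + 6 = 678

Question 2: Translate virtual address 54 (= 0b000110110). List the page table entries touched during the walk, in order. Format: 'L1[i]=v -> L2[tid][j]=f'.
Answer: L1[0]=1 -> L2[1][3]=65

Derivation:
vaddr = 54 = 0b000110110
Split: l1_idx=0, l2_idx=3, offset=6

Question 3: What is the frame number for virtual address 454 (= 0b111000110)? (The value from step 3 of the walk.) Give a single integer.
Answer: 42

Derivation:
vaddr = 454: l1_idx=3, l2_idx=4
L1[3] = 0; L2[0][4] = 42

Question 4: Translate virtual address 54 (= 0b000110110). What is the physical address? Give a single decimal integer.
Answer: 1046

Derivation:
vaddr = 54 = 0b000110110
Split: l1_idx=0, l2_idx=3, offset=6
L1[0] = 1
L2[1][3] = 65
paddr = 65 * 16 + 6 = 1046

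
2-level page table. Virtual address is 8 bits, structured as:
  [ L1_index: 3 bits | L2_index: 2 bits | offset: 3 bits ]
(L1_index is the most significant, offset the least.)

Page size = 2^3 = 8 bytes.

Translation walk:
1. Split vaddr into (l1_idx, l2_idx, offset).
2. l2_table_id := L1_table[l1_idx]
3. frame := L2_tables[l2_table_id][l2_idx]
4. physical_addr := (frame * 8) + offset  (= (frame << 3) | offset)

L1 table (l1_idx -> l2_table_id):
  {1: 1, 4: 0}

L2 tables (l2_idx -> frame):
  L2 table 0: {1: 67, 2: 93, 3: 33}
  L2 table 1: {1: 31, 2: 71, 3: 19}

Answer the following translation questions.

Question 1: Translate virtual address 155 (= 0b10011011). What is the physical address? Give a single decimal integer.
vaddr = 155 = 0b10011011
Split: l1_idx=4, l2_idx=3, offset=3
L1[4] = 0
L2[0][3] = 33
paddr = 33 * 8 + 3 = 267

Answer: 267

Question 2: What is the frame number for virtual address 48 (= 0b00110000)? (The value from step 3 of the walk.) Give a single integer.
Answer: 71

Derivation:
vaddr = 48: l1_idx=1, l2_idx=2
L1[1] = 1; L2[1][2] = 71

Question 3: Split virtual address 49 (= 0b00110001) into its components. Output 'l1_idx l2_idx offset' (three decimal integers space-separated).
Answer: 1 2 1

Derivation:
vaddr = 49 = 0b00110001
  top 3 bits -> l1_idx = 1
  next 2 bits -> l2_idx = 2
  bottom 3 bits -> offset = 1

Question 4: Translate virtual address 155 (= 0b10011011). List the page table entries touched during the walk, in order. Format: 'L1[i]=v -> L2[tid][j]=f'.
Answer: L1[4]=0 -> L2[0][3]=33

Derivation:
vaddr = 155 = 0b10011011
Split: l1_idx=4, l2_idx=3, offset=3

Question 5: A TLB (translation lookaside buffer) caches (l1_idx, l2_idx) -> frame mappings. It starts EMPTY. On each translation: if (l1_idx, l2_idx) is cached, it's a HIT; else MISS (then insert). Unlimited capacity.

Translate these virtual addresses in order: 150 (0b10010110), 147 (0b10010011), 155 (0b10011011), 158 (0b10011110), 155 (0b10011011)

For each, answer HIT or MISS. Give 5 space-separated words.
Answer: MISS HIT MISS HIT HIT

Derivation:
vaddr=150: (4,2) not in TLB -> MISS, insert
vaddr=147: (4,2) in TLB -> HIT
vaddr=155: (4,3) not in TLB -> MISS, insert
vaddr=158: (4,3) in TLB -> HIT
vaddr=155: (4,3) in TLB -> HIT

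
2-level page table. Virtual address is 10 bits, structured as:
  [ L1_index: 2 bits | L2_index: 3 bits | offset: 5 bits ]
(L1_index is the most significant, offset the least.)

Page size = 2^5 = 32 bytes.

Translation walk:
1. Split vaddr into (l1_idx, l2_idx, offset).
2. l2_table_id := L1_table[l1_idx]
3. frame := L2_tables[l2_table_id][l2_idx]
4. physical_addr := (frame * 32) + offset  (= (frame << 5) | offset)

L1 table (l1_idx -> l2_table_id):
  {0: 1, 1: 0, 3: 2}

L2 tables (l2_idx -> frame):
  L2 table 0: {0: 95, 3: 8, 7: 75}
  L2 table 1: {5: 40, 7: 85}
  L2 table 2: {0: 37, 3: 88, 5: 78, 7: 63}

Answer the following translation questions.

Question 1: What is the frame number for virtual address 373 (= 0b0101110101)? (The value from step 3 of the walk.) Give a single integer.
vaddr = 373: l1_idx=1, l2_idx=3
L1[1] = 0; L2[0][3] = 8

Answer: 8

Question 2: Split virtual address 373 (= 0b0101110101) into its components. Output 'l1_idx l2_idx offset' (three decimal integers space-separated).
vaddr = 373 = 0b0101110101
  top 2 bits -> l1_idx = 1
  next 3 bits -> l2_idx = 3
  bottom 5 bits -> offset = 21

Answer: 1 3 21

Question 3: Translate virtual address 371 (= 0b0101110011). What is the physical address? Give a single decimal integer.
vaddr = 371 = 0b0101110011
Split: l1_idx=1, l2_idx=3, offset=19
L1[1] = 0
L2[0][3] = 8
paddr = 8 * 32 + 19 = 275

Answer: 275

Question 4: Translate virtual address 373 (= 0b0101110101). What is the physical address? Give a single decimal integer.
Answer: 277

Derivation:
vaddr = 373 = 0b0101110101
Split: l1_idx=1, l2_idx=3, offset=21
L1[1] = 0
L2[0][3] = 8
paddr = 8 * 32 + 21 = 277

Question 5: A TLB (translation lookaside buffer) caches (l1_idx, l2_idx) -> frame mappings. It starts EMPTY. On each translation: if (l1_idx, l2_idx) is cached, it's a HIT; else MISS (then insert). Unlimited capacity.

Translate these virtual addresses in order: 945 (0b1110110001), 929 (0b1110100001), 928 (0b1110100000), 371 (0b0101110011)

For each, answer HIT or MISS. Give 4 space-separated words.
vaddr=945: (3,5) not in TLB -> MISS, insert
vaddr=929: (3,5) in TLB -> HIT
vaddr=928: (3,5) in TLB -> HIT
vaddr=371: (1,3) not in TLB -> MISS, insert

Answer: MISS HIT HIT MISS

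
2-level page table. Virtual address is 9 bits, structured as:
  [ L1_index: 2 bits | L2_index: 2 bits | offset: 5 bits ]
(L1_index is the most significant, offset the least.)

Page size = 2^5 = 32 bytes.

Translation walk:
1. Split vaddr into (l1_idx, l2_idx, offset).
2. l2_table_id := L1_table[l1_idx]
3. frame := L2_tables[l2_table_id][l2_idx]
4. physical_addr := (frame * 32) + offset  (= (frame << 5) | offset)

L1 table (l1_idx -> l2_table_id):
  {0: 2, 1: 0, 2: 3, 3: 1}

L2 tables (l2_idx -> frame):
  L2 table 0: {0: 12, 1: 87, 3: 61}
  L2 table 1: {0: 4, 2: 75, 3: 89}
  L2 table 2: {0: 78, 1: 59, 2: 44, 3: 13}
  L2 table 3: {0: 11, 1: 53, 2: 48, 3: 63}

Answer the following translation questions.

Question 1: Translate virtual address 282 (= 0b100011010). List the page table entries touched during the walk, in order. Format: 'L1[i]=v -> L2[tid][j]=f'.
vaddr = 282 = 0b100011010
Split: l1_idx=2, l2_idx=0, offset=26

Answer: L1[2]=3 -> L2[3][0]=11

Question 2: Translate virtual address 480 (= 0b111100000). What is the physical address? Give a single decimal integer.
Answer: 2848

Derivation:
vaddr = 480 = 0b111100000
Split: l1_idx=3, l2_idx=3, offset=0
L1[3] = 1
L2[1][3] = 89
paddr = 89 * 32 + 0 = 2848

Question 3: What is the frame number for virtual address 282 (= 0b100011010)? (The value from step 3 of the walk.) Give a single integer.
vaddr = 282: l1_idx=2, l2_idx=0
L1[2] = 3; L2[3][0] = 11

Answer: 11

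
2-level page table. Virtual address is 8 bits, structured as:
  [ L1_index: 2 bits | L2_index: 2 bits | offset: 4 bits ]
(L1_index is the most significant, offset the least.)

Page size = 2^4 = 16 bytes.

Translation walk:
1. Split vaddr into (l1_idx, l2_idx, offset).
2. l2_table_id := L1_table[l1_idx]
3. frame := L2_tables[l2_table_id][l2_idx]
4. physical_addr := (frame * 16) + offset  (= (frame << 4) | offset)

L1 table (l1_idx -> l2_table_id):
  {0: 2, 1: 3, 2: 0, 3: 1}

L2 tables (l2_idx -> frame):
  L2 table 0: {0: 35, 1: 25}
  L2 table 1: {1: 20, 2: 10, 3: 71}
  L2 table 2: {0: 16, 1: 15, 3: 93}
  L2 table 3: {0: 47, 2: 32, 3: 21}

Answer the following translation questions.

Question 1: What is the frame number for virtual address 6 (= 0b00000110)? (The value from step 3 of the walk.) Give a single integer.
vaddr = 6: l1_idx=0, l2_idx=0
L1[0] = 2; L2[2][0] = 16

Answer: 16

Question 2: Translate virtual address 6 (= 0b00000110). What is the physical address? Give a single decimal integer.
vaddr = 6 = 0b00000110
Split: l1_idx=0, l2_idx=0, offset=6
L1[0] = 2
L2[2][0] = 16
paddr = 16 * 16 + 6 = 262

Answer: 262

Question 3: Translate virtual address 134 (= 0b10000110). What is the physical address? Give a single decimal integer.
vaddr = 134 = 0b10000110
Split: l1_idx=2, l2_idx=0, offset=6
L1[2] = 0
L2[0][0] = 35
paddr = 35 * 16 + 6 = 566

Answer: 566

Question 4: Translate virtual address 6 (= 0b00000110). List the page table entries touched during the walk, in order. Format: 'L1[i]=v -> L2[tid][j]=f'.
vaddr = 6 = 0b00000110
Split: l1_idx=0, l2_idx=0, offset=6

Answer: L1[0]=2 -> L2[2][0]=16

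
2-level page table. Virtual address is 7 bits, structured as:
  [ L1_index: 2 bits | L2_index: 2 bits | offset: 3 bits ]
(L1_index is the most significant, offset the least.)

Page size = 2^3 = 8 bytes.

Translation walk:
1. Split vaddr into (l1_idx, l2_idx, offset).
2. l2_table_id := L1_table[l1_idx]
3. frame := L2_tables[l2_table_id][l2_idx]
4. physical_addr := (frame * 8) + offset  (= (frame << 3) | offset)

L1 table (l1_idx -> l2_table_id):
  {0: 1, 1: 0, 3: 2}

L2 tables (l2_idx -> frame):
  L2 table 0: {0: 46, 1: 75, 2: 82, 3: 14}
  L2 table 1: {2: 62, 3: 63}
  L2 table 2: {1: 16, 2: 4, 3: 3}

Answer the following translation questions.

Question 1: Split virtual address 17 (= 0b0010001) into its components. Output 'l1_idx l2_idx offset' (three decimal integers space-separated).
Answer: 0 2 1

Derivation:
vaddr = 17 = 0b0010001
  top 2 bits -> l1_idx = 0
  next 2 bits -> l2_idx = 2
  bottom 3 bits -> offset = 1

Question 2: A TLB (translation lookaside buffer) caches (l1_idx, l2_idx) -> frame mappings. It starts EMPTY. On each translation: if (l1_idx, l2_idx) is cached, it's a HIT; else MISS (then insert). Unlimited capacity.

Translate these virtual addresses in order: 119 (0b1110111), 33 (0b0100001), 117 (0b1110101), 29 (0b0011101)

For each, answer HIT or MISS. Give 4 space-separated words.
Answer: MISS MISS HIT MISS

Derivation:
vaddr=119: (3,2) not in TLB -> MISS, insert
vaddr=33: (1,0) not in TLB -> MISS, insert
vaddr=117: (3,2) in TLB -> HIT
vaddr=29: (0,3) not in TLB -> MISS, insert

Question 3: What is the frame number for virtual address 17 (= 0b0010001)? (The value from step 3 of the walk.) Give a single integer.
Answer: 62

Derivation:
vaddr = 17: l1_idx=0, l2_idx=2
L1[0] = 1; L2[1][2] = 62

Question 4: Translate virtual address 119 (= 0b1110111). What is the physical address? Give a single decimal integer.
Answer: 39

Derivation:
vaddr = 119 = 0b1110111
Split: l1_idx=3, l2_idx=2, offset=7
L1[3] = 2
L2[2][2] = 4
paddr = 4 * 8 + 7 = 39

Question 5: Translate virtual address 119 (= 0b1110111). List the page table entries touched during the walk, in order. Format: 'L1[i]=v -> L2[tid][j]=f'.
Answer: L1[3]=2 -> L2[2][2]=4

Derivation:
vaddr = 119 = 0b1110111
Split: l1_idx=3, l2_idx=2, offset=7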